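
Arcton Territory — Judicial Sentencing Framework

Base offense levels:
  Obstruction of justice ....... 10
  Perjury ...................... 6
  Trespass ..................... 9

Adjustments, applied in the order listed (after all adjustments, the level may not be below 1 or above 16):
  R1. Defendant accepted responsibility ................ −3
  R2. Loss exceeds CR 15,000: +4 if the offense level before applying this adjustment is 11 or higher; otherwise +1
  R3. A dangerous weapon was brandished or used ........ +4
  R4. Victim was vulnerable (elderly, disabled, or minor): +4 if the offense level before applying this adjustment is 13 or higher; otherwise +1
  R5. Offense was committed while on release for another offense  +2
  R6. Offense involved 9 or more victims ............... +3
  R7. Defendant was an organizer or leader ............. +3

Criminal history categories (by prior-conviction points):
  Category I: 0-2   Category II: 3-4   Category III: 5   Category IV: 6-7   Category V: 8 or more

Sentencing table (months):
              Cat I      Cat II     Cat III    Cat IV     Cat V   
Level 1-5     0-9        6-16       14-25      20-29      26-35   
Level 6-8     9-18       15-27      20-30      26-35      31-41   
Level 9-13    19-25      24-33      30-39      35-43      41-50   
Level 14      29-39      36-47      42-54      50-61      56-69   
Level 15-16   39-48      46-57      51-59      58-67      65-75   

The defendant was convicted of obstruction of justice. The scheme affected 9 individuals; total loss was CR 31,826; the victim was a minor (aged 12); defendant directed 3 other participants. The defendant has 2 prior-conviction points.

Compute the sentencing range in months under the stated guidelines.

Base offense level for obstruction of justice: 10.
R2 applies (level before this adjustment is 10 < 11, so +1): 10 + 1 = 11.
R4 applies (level before this adjustment is 11 < 13, so +1): 11 + 1 = 12.
R6 applies: 12 + 3 = 15.
R7 applies: 15 + 3 = 18.
Level 18 exceeds the maximum of 16; capped at 16.
Final offense level: 16.
Criminal history: 2 prior points → Category I (0-2).
Level 16 falls in the 15-16 band.
Grid: Level 15-16 × Category I = 39-48 months.

39-48 months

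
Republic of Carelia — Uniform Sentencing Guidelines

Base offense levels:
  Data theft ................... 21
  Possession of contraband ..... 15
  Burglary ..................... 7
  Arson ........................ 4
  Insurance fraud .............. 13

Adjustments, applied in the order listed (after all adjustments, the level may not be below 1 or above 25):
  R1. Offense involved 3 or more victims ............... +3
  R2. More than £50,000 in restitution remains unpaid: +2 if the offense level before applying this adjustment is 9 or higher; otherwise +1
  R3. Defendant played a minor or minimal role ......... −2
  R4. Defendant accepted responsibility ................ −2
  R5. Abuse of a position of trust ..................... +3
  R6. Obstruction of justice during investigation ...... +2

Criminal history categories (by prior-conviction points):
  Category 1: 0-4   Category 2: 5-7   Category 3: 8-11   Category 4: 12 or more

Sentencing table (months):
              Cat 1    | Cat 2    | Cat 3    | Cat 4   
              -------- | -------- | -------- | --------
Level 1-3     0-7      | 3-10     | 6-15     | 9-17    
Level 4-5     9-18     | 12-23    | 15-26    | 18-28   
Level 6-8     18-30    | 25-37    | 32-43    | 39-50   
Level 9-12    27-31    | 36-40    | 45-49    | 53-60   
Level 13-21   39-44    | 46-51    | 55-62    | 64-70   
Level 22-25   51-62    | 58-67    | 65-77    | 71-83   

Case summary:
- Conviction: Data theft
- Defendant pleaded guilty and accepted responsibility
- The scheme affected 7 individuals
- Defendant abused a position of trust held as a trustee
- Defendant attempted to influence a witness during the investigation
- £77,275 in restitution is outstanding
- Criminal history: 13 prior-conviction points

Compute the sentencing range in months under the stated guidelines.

Base offense level for data theft: 21.
R1 applies: 21 + 3 = 24.
R2 applies (level before this adjustment is 24 ≥ 9, so +2): 24 + 2 = 26.
R4 applies: 26 − 2 = 24.
R5 applies: 24 + 3 = 27.
R6 applies: 27 + 2 = 29.
Level 29 exceeds the maximum of 25; capped at 25.
Final offense level: 25.
Criminal history: 13 prior points → Category 4 (12+).
Level 25 falls in the 22-25 band.
Grid: Level 22-25 × Category 4 = 71-83 months.

71-83 months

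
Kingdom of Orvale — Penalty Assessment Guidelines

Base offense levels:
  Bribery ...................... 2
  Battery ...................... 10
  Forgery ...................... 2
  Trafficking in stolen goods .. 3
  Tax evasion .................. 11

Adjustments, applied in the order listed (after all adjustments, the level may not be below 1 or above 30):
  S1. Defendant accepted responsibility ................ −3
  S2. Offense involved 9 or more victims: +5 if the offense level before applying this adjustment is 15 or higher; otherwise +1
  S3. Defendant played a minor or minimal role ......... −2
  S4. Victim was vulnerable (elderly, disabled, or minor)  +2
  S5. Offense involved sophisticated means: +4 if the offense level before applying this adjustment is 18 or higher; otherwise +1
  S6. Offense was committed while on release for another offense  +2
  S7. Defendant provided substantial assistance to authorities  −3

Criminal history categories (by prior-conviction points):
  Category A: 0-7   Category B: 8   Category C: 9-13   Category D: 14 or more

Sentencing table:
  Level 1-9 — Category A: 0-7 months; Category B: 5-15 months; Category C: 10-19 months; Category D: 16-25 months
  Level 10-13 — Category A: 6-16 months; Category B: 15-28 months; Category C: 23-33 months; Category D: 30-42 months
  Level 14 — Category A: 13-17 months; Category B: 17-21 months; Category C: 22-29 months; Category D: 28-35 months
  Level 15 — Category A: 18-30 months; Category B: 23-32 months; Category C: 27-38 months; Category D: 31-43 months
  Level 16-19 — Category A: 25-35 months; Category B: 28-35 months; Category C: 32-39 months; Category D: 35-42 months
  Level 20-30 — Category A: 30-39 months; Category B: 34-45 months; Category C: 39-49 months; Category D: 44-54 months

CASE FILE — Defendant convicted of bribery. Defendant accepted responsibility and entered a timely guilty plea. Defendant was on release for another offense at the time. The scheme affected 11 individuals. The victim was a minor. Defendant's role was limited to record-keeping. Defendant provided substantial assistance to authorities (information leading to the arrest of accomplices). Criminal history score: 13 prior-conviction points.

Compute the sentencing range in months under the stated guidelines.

Base offense level for bribery: 2.
S1 applies: 2 − 3 = -1.
S2 applies (level before this adjustment is -1 < 15, so +1): -1 + 1 = 0.
S3 applies: 0 − 2 = -2.
S4 applies: -2 + 2 = 0.
S5 does not apply.
S6 applies: 0 + 2 = 2.
S7 applies: 2 − 3 = -1.
Level -1 is below the minimum of 1; floored at 1.
Final offense level: 1.
Criminal history: 13 prior points → Category C (9-13).
Level 1 falls in the 1-9 band.
Grid: Level 1-9 × Category C = 10-19 months.

10-19 months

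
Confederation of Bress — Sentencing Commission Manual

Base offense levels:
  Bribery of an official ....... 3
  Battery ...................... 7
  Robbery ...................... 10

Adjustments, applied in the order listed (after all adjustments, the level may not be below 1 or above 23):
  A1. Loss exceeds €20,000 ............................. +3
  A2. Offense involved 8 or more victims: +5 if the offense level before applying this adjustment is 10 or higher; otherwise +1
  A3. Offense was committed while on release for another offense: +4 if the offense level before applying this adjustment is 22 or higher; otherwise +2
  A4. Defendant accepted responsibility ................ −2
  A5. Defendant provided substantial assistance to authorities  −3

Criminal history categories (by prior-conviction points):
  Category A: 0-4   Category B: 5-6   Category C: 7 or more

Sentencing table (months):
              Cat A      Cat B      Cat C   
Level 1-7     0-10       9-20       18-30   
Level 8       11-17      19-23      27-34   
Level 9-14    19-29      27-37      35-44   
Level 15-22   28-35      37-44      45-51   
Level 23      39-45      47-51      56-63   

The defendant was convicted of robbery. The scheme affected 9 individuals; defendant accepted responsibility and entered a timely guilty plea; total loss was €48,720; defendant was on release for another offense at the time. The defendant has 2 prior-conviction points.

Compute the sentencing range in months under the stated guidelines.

Base offense level for robbery: 10.
A1 applies: 10 + 3 = 13.
A2 applies (level before this adjustment is 13 ≥ 10, so +5): 13 + 5 = 18.
A3 applies (level before this adjustment is 18 < 22, so +2): 18 + 2 = 20.
A4 applies: 20 − 2 = 18.
Final offense level: 18.
Criminal history: 2 prior points → Category A (0-4).
Level 18 falls in the 15-22 band.
Grid: Level 15-22 × Category A = 28-35 months.

28-35 months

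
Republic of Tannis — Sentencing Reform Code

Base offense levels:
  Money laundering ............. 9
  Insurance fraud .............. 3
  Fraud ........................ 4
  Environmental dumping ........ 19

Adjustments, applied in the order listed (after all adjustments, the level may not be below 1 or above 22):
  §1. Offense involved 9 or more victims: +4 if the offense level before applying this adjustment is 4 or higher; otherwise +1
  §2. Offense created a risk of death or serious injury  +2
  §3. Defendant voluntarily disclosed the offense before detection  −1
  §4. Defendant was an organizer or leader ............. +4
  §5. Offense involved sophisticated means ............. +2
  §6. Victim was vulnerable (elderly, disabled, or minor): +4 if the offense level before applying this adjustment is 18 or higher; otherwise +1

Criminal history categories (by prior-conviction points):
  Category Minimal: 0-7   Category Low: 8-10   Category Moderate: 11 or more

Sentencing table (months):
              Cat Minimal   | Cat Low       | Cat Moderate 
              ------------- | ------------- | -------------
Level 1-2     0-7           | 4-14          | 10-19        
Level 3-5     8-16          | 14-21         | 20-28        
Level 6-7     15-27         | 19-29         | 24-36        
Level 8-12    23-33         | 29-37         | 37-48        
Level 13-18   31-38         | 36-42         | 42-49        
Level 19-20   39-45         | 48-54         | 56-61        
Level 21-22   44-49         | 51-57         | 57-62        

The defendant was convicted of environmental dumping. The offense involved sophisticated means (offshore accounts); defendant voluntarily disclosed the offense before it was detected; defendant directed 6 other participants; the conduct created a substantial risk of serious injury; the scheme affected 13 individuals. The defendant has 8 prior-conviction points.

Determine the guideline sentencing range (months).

Base offense level for environmental dumping: 19.
§1 applies (level before this adjustment is 19 ≥ 4, so +4): 19 + 4 = 23.
§2 applies: 23 + 2 = 25.
§3 applies: 25 − 1 = 24.
§4 applies: 24 + 4 = 28.
§5 applies: 28 + 2 = 30.
Level 30 exceeds the maximum of 22; capped at 22.
Final offense level: 22.
Criminal history: 8 prior points → Category Low (8-10).
Level 22 falls in the 21-22 band.
Grid: Level 21-22 × Category Low = 51-57 months.

51-57 months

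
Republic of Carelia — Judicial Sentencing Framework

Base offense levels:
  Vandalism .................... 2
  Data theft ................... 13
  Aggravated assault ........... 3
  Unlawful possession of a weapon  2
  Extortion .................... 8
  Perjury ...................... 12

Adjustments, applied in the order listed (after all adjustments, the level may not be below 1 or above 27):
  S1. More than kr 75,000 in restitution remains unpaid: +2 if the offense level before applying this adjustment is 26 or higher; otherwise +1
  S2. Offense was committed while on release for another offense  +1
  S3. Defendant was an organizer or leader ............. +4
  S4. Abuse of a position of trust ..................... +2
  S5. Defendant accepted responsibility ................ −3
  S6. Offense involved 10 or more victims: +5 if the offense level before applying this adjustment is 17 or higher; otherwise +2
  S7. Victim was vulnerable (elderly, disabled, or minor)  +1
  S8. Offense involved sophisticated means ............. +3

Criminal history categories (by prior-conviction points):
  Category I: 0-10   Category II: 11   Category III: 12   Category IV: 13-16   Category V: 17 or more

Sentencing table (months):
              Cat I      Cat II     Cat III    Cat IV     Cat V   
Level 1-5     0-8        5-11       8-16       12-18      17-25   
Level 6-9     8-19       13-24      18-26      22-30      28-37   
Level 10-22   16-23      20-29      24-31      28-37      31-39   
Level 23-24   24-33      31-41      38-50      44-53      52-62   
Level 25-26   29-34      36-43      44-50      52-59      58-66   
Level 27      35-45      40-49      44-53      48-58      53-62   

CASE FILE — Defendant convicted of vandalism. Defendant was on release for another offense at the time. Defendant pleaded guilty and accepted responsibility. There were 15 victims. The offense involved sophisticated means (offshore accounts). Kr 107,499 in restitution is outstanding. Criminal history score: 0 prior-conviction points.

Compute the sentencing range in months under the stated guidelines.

8-19 months

Base offense level for vandalism: 2.
S1 applies (level before this adjustment is 2 < 26, so +1): 2 + 1 = 3.
S2 applies: 3 + 1 = 4.
S5 applies: 4 − 3 = 1.
S6 applies (level before this adjustment is 1 < 17, so +2): 1 + 2 = 3.
S8 applies: 3 + 3 = 6.
Final offense level: 6.
Criminal history: 0 prior points → Category I (0-10).
Level 6 falls in the 6-9 band.
Grid: Level 6-9 × Category I = 8-19 months.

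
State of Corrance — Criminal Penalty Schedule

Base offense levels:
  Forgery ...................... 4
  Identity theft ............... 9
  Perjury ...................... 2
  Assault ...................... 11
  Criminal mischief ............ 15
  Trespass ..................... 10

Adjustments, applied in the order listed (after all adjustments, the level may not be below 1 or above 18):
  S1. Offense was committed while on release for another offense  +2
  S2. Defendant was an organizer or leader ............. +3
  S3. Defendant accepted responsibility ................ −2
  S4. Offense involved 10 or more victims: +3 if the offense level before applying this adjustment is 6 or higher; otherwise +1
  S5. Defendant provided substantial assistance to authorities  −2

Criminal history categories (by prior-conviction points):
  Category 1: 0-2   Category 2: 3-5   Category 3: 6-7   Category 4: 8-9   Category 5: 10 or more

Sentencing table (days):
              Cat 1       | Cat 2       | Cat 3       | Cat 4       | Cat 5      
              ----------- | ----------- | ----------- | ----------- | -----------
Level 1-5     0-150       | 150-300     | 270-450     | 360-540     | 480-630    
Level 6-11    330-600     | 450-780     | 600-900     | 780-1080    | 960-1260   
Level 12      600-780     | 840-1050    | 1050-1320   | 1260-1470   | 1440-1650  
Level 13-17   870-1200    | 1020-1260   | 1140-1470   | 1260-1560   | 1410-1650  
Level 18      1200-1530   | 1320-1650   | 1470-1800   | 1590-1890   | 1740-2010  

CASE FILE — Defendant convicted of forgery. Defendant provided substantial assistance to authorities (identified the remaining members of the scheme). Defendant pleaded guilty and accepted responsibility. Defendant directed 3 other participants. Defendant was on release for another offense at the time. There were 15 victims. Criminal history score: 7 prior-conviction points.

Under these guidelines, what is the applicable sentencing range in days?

600-900 days

Base offense level for forgery: 4.
S1 applies: 4 + 2 = 6.
S2 applies: 6 + 3 = 9.
S3 applies: 9 − 2 = 7.
S4 applies (level before this adjustment is 7 ≥ 6, so +3): 7 + 3 = 10.
S5 applies: 10 − 2 = 8.
Final offense level: 8.
Criminal history: 7 prior points → Category 3 (6-7).
Level 8 falls in the 6-11 band.
Grid: Level 6-11 × Category 3 = 600-900 days.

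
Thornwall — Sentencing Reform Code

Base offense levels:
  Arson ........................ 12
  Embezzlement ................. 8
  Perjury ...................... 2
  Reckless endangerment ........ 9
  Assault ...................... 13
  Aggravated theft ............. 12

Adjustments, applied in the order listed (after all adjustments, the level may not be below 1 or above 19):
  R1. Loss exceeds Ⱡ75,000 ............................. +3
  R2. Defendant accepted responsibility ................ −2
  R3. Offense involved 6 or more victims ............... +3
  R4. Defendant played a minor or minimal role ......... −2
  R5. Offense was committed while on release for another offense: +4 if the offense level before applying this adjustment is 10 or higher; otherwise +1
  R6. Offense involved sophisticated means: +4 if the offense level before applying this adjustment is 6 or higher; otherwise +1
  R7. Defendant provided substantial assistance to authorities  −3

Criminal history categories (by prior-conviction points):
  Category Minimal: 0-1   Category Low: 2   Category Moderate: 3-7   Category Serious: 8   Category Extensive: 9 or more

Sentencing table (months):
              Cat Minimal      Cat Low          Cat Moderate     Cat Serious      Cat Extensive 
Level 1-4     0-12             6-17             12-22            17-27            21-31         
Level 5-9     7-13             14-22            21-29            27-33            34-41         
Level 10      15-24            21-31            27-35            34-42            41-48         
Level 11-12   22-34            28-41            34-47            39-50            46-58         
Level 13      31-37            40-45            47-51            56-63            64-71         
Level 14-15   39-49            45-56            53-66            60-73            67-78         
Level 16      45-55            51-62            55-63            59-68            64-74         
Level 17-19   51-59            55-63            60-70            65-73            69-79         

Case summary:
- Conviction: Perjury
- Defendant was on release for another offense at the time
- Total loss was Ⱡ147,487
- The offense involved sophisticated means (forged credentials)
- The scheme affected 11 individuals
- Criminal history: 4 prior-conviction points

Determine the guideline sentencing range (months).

Base offense level for perjury: 2.
R1 applies: 2 + 3 = 5.
R3 applies: 5 + 3 = 8.
R5 applies (level before this adjustment is 8 < 10, so +1): 8 + 1 = 9.
R6 applies (level before this adjustment is 9 ≥ 6, so +4): 9 + 4 = 13.
Final offense level: 13.
Criminal history: 4 prior points → Category Moderate (3-7).
Level 13 falls in the 13 band.
Grid: Level 13 × Category Moderate = 47-51 months.

47-51 months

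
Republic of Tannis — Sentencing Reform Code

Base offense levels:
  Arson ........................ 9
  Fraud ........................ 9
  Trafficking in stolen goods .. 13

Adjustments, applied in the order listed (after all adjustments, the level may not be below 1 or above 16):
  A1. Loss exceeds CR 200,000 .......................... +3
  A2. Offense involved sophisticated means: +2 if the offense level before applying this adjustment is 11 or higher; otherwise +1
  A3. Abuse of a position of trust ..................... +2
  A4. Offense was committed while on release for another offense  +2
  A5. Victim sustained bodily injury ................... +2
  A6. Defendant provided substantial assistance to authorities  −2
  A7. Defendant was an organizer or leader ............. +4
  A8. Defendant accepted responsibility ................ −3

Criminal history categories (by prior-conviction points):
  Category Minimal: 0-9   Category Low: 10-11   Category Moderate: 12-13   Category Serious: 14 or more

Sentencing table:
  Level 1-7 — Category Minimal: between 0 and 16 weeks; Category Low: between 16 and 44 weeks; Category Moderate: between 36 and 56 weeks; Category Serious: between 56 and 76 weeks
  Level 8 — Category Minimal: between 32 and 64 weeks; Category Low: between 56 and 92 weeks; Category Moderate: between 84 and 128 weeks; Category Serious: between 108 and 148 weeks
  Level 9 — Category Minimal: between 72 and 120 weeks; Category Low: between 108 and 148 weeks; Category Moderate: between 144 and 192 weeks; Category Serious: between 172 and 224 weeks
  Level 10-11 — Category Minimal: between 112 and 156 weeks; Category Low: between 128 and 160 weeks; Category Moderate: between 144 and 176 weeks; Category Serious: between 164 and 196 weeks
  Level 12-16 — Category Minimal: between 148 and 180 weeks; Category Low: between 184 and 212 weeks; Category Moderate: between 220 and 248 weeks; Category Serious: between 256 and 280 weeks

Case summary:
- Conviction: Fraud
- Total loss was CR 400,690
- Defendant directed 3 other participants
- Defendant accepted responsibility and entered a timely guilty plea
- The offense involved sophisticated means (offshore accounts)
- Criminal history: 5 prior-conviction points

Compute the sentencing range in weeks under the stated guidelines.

148-180 weeks

Base offense level for fraud: 9.
A1 applies: 9 + 3 = 12.
A2 applies (level before this adjustment is 12 ≥ 11, so +2): 12 + 2 = 14.
A3 does not apply.
A4 does not apply.
A5 does not apply.
A6 does not apply.
A7 applies: 14 + 4 = 18.
A8 applies: 18 − 3 = 15.
Final offense level: 15.
Criminal history: 5 prior points → Category Minimal (0-9).
Level 15 falls in the 12-16 band.
Grid: Level 12-16 × Category Minimal = 148-180 weeks.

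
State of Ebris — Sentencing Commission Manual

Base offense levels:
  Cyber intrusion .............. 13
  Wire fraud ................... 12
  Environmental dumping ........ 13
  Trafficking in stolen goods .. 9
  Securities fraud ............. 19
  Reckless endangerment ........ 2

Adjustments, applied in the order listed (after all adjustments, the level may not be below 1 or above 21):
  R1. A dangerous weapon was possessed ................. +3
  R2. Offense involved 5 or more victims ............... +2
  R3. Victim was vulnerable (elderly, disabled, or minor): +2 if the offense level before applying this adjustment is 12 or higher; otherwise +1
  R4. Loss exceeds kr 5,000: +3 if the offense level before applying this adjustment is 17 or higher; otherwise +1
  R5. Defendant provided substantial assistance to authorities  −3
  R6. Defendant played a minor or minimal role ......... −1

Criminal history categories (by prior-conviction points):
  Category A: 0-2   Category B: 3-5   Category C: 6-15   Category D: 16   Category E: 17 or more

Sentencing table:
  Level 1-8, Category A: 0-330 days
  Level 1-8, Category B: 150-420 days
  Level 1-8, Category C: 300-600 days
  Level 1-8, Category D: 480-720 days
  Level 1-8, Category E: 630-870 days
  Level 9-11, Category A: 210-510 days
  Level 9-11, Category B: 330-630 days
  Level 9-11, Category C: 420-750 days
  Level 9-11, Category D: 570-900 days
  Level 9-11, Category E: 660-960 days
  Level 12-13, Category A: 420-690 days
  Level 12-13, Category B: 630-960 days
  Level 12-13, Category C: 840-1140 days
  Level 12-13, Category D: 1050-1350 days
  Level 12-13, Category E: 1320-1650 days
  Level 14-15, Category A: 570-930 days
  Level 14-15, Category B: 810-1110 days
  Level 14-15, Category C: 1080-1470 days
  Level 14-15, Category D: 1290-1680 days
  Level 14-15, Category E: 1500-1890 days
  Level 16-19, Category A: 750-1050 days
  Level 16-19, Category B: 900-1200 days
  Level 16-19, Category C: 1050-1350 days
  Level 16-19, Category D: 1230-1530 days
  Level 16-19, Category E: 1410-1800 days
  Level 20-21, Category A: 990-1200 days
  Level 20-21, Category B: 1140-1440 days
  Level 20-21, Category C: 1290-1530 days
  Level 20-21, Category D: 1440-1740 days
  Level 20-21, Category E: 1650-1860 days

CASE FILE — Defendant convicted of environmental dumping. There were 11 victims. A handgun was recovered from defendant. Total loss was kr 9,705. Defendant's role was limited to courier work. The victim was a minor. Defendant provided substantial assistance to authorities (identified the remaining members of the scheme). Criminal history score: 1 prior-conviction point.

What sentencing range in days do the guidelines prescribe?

Base offense level for environmental dumping: 13.
R1 applies: 13 + 3 = 16.
R2 applies: 16 + 2 = 18.
R3 applies (level before this adjustment is 18 ≥ 12, so +2): 18 + 2 = 20.
R4 applies (level before this adjustment is 20 ≥ 17, so +3): 20 + 3 = 23.
R5 applies: 23 − 3 = 20.
R6 applies: 20 − 1 = 19.
Final offense level: 19.
Criminal history: 1 prior point → Category A (0-2).
Level 19 falls in the 16-19 band.
Grid: Level 16-19 × Category A = 750-1050 days.

750-1050 days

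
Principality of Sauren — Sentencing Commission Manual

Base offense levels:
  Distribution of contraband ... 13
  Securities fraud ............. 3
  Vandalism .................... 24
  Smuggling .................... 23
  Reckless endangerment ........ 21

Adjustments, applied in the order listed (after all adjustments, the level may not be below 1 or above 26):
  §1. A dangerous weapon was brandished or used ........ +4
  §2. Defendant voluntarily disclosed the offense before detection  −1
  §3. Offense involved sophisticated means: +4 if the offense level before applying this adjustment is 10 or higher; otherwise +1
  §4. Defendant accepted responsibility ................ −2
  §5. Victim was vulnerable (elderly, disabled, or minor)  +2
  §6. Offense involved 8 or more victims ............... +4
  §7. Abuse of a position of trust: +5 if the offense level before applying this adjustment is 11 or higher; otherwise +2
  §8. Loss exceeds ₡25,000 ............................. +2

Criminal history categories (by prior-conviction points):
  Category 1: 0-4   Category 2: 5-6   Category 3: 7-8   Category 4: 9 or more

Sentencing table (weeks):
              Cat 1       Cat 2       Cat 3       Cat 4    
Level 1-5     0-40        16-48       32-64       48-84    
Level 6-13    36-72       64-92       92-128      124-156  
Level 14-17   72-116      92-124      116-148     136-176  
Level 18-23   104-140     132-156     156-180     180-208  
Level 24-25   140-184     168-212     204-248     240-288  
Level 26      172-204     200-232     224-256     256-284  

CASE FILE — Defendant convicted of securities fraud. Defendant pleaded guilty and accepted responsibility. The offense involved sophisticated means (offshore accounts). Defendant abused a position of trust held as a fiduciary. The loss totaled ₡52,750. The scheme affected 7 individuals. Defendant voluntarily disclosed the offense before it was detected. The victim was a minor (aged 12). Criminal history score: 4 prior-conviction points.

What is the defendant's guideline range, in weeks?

Base offense level for securities fraud: 3.
§1 does not apply.
§2 applies: 3 − 1 = 2.
§3 applies (level before this adjustment is 2 < 10, so +1): 2 + 1 = 3.
§4 applies: 3 − 2 = 1.
§5 applies: 1 + 2 = 3.
§7 applies (level before this adjustment is 3 < 11, so +2): 3 + 2 = 5.
§8 applies: 5 + 2 = 7.
Final offense level: 7.
Criminal history: 4 prior points → Category 1 (0-4).
Level 7 falls in the 6-13 band.
Grid: Level 6-13 × Category 1 = 36-72 weeks.

36-72 weeks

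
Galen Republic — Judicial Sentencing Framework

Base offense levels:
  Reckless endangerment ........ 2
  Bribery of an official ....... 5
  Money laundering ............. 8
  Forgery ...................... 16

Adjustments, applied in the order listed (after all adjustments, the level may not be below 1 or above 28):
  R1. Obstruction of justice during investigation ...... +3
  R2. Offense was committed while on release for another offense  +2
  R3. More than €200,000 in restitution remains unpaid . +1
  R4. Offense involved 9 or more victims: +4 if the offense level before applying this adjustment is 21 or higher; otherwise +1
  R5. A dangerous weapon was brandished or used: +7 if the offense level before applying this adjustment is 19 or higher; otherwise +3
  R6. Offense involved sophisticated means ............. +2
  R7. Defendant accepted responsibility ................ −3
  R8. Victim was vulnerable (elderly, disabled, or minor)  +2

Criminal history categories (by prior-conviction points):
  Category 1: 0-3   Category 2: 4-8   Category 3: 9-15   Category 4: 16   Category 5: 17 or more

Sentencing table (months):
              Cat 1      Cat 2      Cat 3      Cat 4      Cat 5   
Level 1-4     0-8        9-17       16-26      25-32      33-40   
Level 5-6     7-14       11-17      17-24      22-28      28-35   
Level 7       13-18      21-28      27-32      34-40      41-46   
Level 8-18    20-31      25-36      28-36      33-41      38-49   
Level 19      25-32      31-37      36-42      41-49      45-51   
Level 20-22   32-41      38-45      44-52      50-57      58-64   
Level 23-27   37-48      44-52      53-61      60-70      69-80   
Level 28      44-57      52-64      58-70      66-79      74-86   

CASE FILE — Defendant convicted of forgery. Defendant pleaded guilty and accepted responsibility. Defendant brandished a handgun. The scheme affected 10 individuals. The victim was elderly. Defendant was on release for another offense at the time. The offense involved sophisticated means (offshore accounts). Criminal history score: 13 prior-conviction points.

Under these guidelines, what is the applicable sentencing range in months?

Base offense level for forgery: 16.
R2 applies: 16 + 2 = 18.
R3 does not apply.
R4 applies (level before this adjustment is 18 < 21, so +1): 18 + 1 = 19.
R5 applies (level before this adjustment is 19 ≥ 19, so +7): 19 + 7 = 26.
R6 applies: 26 + 2 = 28.
R7 applies: 28 − 3 = 25.
R8 applies: 25 + 2 = 27.
Final offense level: 27.
Criminal history: 13 prior points → Category 3 (9-15).
Level 27 falls in the 23-27 band.
Grid: Level 23-27 × Category 3 = 53-61 months.

53-61 months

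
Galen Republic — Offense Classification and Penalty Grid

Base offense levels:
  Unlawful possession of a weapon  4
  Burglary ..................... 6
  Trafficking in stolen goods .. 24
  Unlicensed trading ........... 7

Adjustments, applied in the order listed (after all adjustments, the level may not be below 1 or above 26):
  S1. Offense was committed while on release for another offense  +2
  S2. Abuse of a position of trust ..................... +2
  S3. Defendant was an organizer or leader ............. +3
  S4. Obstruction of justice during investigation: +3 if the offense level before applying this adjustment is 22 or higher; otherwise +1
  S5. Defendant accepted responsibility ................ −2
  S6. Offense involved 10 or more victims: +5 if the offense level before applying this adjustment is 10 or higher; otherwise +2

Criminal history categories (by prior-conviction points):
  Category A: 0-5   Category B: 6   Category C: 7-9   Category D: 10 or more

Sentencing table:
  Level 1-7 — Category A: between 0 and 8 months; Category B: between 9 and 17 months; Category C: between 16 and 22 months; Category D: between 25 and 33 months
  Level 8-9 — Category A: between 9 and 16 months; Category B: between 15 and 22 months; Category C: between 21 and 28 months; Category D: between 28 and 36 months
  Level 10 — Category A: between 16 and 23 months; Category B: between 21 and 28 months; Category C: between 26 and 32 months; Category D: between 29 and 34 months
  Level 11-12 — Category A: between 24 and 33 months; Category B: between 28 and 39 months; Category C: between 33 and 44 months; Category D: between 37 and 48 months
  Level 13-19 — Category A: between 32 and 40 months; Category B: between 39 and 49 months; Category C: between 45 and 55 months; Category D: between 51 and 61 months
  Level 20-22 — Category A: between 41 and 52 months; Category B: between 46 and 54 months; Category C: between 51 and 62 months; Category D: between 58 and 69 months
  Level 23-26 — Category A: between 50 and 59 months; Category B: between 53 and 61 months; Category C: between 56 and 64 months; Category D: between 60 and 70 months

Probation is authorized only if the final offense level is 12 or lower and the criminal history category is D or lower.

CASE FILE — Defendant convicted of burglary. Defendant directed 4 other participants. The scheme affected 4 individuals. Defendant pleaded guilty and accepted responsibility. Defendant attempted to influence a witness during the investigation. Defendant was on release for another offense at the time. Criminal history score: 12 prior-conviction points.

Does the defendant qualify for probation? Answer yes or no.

Base offense level for burglary: 6.
S1 applies: 6 + 2 = 8.
S3 applies: 8 + 3 = 11.
S4 applies (level before this adjustment is 11 < 22, so +1): 11 + 1 = 12.
S5 applies: 12 − 2 = 10.
S6 does not apply.
Final offense level: 10.
Criminal history: 12 prior points → Category D (10+).
Level 10 falls in the 10 band.
Grid: Level 10 × Category D = 29-34 months.
Probation check: level 10 ≤ 12 and category D ≤ D → eligible.

Yes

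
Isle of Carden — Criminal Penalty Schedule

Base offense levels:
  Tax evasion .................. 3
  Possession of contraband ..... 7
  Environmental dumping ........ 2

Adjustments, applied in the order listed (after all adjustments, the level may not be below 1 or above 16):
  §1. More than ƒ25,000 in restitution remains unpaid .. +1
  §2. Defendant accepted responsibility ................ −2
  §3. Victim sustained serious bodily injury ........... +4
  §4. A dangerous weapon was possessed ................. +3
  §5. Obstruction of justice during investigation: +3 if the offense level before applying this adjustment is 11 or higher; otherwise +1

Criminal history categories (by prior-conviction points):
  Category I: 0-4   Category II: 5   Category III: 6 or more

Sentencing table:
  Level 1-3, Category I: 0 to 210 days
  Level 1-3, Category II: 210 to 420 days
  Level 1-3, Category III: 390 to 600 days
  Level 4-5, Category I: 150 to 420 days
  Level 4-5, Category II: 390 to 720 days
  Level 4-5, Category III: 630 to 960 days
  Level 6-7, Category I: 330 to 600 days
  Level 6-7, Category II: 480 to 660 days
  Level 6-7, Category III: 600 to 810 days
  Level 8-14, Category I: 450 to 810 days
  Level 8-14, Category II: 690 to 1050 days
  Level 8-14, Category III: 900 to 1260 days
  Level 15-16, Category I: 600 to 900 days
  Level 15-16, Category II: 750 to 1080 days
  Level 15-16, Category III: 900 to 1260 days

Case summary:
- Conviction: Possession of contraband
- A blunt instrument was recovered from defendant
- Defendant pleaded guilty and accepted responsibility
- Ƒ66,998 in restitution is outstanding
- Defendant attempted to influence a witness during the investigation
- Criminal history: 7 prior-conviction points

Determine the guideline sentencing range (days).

900-1260 days

Base offense level for possession of contraband: 7.
§1 applies: 7 + 1 = 8.
§2 applies: 8 − 2 = 6.
§3 does not apply.
§4 applies: 6 + 3 = 9.
§5 applies (level before this adjustment is 9 < 11, so +1): 9 + 1 = 10.
Final offense level: 10.
Criminal history: 7 prior points → Category III (6+).
Level 10 falls in the 8-14 band.
Grid: Level 8-14 × Category III = 900-1260 days.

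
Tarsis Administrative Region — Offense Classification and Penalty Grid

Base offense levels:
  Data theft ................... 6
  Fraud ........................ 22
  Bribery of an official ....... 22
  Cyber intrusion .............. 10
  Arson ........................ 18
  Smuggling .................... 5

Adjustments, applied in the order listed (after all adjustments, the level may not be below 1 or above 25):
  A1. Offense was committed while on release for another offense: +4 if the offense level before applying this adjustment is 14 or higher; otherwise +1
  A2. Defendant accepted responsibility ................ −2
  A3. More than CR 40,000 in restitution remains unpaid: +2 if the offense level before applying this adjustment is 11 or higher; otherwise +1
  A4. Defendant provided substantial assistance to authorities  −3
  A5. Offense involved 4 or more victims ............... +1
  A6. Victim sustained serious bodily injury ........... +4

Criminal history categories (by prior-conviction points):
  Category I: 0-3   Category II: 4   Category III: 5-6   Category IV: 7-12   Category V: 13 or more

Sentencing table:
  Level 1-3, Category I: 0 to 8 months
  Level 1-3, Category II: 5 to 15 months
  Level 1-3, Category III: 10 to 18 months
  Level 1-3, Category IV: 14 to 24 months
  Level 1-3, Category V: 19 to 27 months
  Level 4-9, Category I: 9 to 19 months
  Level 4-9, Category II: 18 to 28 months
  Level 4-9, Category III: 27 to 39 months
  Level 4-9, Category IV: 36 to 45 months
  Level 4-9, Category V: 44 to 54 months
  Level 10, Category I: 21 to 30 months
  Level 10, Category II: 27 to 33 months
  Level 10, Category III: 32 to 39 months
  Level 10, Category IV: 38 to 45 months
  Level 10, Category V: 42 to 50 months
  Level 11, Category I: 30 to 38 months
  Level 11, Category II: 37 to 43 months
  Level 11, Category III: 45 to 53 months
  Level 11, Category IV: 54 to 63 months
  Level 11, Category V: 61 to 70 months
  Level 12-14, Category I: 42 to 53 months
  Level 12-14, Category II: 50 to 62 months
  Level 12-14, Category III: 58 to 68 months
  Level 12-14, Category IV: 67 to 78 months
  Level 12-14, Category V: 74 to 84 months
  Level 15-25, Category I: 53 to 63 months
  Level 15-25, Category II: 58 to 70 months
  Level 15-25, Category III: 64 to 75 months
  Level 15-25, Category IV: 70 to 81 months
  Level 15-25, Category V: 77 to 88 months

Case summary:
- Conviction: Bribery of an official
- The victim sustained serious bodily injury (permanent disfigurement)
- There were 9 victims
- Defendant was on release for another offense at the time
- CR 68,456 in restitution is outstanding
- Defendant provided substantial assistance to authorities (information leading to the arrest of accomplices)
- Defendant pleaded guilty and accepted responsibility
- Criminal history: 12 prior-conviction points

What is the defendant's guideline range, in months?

70-81 months

Base offense level for bribery of an official: 22.
A1 applies (level before this adjustment is 22 ≥ 14, so +4): 22 + 4 = 26.
A2 applies: 26 − 2 = 24.
A3 applies (level before this adjustment is 24 ≥ 11, so +2): 24 + 2 = 26.
A4 applies: 26 − 3 = 23.
A5 applies: 23 + 1 = 24.
A6 applies: 24 + 4 = 28.
Level 28 exceeds the maximum of 25; capped at 25.
Final offense level: 25.
Criminal history: 12 prior points → Category IV (7-12).
Level 25 falls in the 15-25 band.
Grid: Level 15-25 × Category IV = 70-81 months.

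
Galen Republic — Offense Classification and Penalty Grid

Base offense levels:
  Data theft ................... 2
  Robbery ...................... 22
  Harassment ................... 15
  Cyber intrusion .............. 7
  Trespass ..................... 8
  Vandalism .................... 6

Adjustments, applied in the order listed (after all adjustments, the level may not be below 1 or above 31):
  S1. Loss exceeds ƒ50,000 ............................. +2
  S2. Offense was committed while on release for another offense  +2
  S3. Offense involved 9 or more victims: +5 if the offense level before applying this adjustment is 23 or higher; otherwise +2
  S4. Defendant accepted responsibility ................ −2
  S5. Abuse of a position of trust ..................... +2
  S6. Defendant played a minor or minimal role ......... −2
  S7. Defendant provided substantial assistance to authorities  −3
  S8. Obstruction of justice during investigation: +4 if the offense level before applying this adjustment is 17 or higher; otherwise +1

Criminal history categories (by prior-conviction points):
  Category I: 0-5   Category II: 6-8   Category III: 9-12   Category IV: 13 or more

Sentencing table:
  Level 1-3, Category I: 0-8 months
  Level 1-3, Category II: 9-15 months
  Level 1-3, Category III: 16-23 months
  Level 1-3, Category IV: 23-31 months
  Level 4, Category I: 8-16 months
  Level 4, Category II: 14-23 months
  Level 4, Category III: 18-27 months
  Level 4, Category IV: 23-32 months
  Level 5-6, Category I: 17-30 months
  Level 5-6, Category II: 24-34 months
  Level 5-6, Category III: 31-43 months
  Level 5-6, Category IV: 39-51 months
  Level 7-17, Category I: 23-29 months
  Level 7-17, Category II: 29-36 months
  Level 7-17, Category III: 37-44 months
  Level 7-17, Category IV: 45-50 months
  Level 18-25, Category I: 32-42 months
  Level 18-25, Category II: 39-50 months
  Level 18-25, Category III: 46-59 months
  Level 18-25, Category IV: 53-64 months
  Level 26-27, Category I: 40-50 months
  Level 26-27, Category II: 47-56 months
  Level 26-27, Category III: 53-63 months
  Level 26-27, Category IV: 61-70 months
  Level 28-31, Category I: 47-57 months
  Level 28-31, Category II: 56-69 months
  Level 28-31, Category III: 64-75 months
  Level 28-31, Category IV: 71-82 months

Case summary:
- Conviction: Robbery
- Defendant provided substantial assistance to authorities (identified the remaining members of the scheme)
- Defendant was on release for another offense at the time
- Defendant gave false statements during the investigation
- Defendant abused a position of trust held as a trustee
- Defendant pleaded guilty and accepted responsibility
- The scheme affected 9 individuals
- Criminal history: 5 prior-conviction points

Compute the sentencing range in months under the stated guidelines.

47-57 months

Base offense level for robbery: 22.
S1 does not apply.
S2 applies: 22 + 2 = 24.
S3 applies (level before this adjustment is 24 ≥ 23, so +5): 24 + 5 = 29.
S4 applies: 29 − 2 = 27.
S5 applies: 27 + 2 = 29.
S6 does not apply.
S7 applies: 29 − 3 = 26.
S8 applies (level before this adjustment is 26 ≥ 17, so +4): 26 + 4 = 30.
Final offense level: 30.
Criminal history: 5 prior points → Category I (0-5).
Level 30 falls in the 28-31 band.
Grid: Level 28-31 × Category I = 47-57 months.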